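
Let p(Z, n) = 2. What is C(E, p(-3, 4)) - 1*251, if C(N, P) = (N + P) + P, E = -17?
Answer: -264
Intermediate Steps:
C(N, P) = N + 2*P
C(E, p(-3, 4)) - 1*251 = (-17 + 2*2) - 1*251 = (-17 + 4) - 251 = -13 - 251 = -264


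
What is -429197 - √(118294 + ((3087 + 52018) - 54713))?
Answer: -429197 - √118686 ≈ -4.2954e+5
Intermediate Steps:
-429197 - √(118294 + ((3087 + 52018) - 54713)) = -429197 - √(118294 + (55105 - 54713)) = -429197 - √(118294 + 392) = -429197 - √118686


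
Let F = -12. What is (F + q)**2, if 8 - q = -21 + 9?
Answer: 64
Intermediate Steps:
q = 20 (q = 8 - (-21 + 9) = 8 - 1*(-12) = 8 + 12 = 20)
(F + q)**2 = (-12 + 20)**2 = 8**2 = 64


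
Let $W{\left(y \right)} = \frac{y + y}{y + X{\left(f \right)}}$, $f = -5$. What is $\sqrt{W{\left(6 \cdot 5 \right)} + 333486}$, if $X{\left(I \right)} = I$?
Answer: $\frac{37 \sqrt{6090}}{5} \approx 577.48$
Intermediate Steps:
$W{\left(y \right)} = \frac{2 y}{-5 + y}$ ($W{\left(y \right)} = \frac{y + y}{y - 5} = \frac{2 y}{-5 + y}$)
$\sqrt{W{\left(6 \cdot 5 \right)} + 333486} = \sqrt{\frac{2 \cdot 6 \cdot 5}{-5 + 6 \cdot 5} + 333486} = \sqrt{2 \cdot 30 \frac{1}{-5 + 30} + 333486} = \sqrt{2 \cdot 30 \cdot \frac{1}{25} + 333486} = \sqrt{\frac{12}{5} + 333486} = \sqrt{\frac{1667442}{5}} = \frac{37 \sqrt{6090}}{5}$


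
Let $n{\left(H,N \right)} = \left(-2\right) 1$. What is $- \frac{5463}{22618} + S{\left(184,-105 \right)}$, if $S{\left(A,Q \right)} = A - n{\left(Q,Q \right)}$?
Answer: $\frac{4201485}{22618} \approx 185.76$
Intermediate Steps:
$n{\left(H,N \right)} = -2$
$S{\left(A,Q \right)} = 2 + A$ ($S{\left(A,Q \right)} = A - -2 = A + 2 = 2 + A$)
$- \frac{5463}{22618} + S{\left(184,-105 \right)} = - \frac{5463}{22618} + \left(2 + 184\right) = \left(-5463\right) \frac{1}{22618} + 186 = - \frac{5463}{22618} + 186 = \frac{4201485}{22618}$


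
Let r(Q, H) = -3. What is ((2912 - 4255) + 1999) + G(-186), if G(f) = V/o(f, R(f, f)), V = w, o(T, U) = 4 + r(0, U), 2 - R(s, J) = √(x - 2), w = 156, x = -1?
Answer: 812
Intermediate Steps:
R(s, J) = 2 - I*√3 (R(s, J) = 2 - √(-1 - 2) = 2 - √(-3) = 2 - I*√3)
o(T, U) = 1 (o(T, U) = 4 - 3 = 1)
V = 156
G(f) = 156 (G(f) = 156/1 = 156*1 = 156)
((2912 - 4255) + 1999) + G(-186) = ((2912 - 4255) + 1999) + 156 = (-1343 + 1999) + 156 = 656 + 156 = 812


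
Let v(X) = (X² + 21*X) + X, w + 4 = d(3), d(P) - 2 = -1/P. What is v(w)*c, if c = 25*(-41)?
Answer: 423325/9 ≈ 47036.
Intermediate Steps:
c = -1025
d(P) = 2 - 1/P
w = -7/3 (w = -4 + (2 - 1/3) = -4 + (2 - 1*⅓) = -4 + (2 - ⅓) = -4 + 5/3 = -7/3 ≈ -2.3333)
v(X) = X² + 22*X
v(w)*c = -7*(22 - 7/3)/3*(-1025) = -7/3*59/3*(-1025) = -413/9*(-1025) = 423325/9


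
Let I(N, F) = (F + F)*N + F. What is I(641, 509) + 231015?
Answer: 884062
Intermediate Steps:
I(N, F) = F + 2*F*N (I(N, F) = (2*F)*N + F = 2*F*N + F = F + 2*F*N)
I(641, 509) + 231015 = 509*(1 + 2*641) + 231015 = 509*(1 + 1282) + 231015 = 509*1283 + 231015 = 653047 + 231015 = 884062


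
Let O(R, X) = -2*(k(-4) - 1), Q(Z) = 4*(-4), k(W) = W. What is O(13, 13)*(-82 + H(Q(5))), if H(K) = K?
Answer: -980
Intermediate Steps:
Q(Z) = -16
O(R, X) = 10 (O(R, X) = -2*(-4 - 1) = -2*(-5) = 10)
O(13, 13)*(-82 + H(Q(5))) = 10*(-82 - 16) = 10*(-98) = -980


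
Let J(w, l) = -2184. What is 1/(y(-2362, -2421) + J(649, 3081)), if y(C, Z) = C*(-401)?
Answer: 1/944978 ≈ 1.0582e-6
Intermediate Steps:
y(C, Z) = -401*C
1/(y(-2362, -2421) + J(649, 3081)) = 1/(-401*(-2362) - 2184) = 1/(947162 - 2184) = 1/944978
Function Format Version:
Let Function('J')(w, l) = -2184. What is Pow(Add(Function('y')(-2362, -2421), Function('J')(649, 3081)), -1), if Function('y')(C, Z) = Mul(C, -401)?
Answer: Rational(1, 944978) ≈ 1.0582e-6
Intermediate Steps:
Function('y')(C, Z) = Mul(-401, C)
Pow(Add(Function('y')(-2362, -2421), Function('J')(649, 3081)), -1) = Pow(Add(Mul(-401, -2362), -2184), -1) = Pow(Add(947162, -2184), -1) = Pow(944978, -1) = Rational(1, 944978)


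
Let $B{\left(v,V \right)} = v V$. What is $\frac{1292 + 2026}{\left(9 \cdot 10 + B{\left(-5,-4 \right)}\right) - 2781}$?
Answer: $- \frac{3318}{2671} \approx -1.2422$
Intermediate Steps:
$B{\left(v,V \right)} = V v$
$\frac{1292 + 2026}{\left(9 \cdot 10 + B{\left(-5,-4 \right)}\right) - 2781} = \frac{1292 + 2026}{\left(9 \cdot 10 - -20\right) - 2781} = \frac{3318}{\left(90 + 20\right) - 2781} = \frac{3318}{110 - 2781} = \frac{3318}{-2671} = 3318 \left(- \frac{1}{2671}\right) = - \frac{3318}{2671}$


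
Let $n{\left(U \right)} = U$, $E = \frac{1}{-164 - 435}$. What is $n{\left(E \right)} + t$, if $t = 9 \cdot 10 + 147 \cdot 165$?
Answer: $\frac{14582654}{599} \approx 24345.0$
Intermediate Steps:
$E = - \frac{1}{599}$ ($E = \frac{1}{-599} = - \frac{1}{599} \approx -0.0016694$)
$t = 24345$ ($t = 90 + 24255 = 24345$)
$n{\left(E \right)} + t = - \frac{1}{599} + 24345 = \frac{14582654}{599}$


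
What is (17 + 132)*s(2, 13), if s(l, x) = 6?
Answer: 894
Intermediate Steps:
(17 + 132)*s(2, 13) = (17 + 132)*6 = 149*6 = 894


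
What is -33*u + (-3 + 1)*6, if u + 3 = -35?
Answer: 1242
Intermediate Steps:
u = -38 (u = -3 - 35 = -38)
-33*u + (-3 + 1)*6 = -33*(-38) + (-3 + 1)*6 = 1254 - 2*6 = 1254 - 12 = 1242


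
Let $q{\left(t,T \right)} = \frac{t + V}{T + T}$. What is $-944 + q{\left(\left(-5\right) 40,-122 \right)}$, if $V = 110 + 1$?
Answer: $- \frac{230247}{244} \approx -943.63$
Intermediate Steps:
$V = 111$
$q{\left(t,T \right)} = \frac{111 + t}{2 T}$ ($q{\left(t,T \right)} = \frac{t + 111}{T + T} = \frac{111 + t}{2 T}$)
$-944 + q{\left(\left(-5\right) 40,-122 \right)} = -944 + \frac{111 - 200}{2 \left(-122\right)} = -944 + \frac{1}{2} \left(- \frac{1}{122}\right) \left(111 - 200\right) = -944 + \frac{1}{2} \left(- \frac{1}{122}\right) \left(-89\right) = -944 + \frac{89}{244} = - \frac{230247}{244}$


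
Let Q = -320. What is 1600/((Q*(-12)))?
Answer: 5/12 ≈ 0.41667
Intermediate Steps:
1600/((Q*(-12))) = 1600/((-320*(-12))) = 1600/3840 = 1600*(1/3840) = 5/12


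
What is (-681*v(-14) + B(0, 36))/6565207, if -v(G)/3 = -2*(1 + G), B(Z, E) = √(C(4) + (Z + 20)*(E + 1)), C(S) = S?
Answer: 53118/6565207 + 2*√186/6565207 ≈ 0.0080950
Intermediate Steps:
B(Z, E) = √(4 + (1 + E)*(20 + Z)) (B(Z, E) = √(4 + (Z + 20)*(E + 1)) = √(4 + (20 + Z)*(1 + E)) = √(4 + (1 + E)*(20 + Z)))
v(G) = 6 + 6*G (v(G) = -(-6)*(1 + G) = -3*(-2 - 2*G) = 6 + 6*G)
(-681*v(-14) + B(0, 36))/6565207 = (-681*(6 + 6*(-14)) + √(24 + 0 + 20*36 + 36*0))/6565207 = (-681*(6 - 84) + √(24 + 0 + 720 + 0))*(1/6565207) = (-681*(-78) + √744)*(1/6565207) = (53118 + 2*√186)*(1/6565207) = 53118/6565207 + 2*√186/6565207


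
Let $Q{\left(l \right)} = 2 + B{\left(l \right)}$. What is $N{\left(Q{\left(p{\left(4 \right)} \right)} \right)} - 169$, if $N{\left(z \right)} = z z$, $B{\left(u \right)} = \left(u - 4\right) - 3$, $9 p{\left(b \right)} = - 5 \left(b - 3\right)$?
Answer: $- \frac{11189}{81} \approx -138.14$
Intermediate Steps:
$p{\left(b \right)} = \frac{5}{3} - \frac{5 b}{9}$ ($p{\left(b \right)} = \frac{\left(-5\right) \left(b - 3\right)}{9} = \frac{\left(-5\right) \left(-3 + b\right)}{9} = \frac{15 - 5 b}{9} = \frac{5}{3} - \frac{5 b}{9}$)
$B{\left(u \right)} = -7 + u$ ($B{\left(u \right)} = \left(-4 + u\right) - 3 = -7 + u$)
$Q{\left(l \right)} = -5 + l$ ($Q{\left(l \right)} = 2 + \left(-7 + l\right) = -5 + l$)
$N{\left(z \right)} = z^{2}$
$N{\left(Q{\left(p{\left(4 \right)} \right)} \right)} - 169 = \left(-5 + \left(\frac{5}{3} - \frac{20}{9}\right)\right)^{2} - 169 = \left(-5 - \frac{5}{9}\right)^{2} - 169 = \left(- \frac{50}{9}\right)^{2} - 169 = \frac{2500}{81} - 169 = - \frac{11189}{81}$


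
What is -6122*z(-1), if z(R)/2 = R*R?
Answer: -12244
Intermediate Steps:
z(R) = 2*R² (z(R) = 2*(R*R) = 2*R²)
-6122*z(-1) = -12244*(-1)² = -12244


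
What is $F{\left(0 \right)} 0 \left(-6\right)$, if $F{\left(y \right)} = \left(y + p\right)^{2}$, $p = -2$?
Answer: $0$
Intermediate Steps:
$F{\left(y \right)} = \left(-2 + y\right)^{2}$ ($F{\left(y \right)} = \left(y - 2\right)^{2} = \left(-2 + y\right)^{2}$)
$F{\left(0 \right)} 0 \left(-6\right) = \left(-2 + 0\right)^{2} \cdot 0 \left(-6\right) = \left(-2\right)^{2} \cdot 0 \left(-6\right) = 4 \cdot 0 \left(-6\right) = 0 \left(-6\right) = 0$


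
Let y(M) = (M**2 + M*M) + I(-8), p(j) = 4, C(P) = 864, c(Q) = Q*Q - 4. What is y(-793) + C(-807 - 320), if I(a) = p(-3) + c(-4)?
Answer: 1258578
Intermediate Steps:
c(Q) = -4 + Q**2 (c(Q) = Q**2 - 4 = -4 + Q**2)
I(a) = 16 (I(a) = 4 + (-4 + (-4)**2) = 4 + (-4 + 16) = 4 + 12 = 16)
y(M) = 16 + 2*M**2 (y(M) = (M**2 + M*M) + 16 = (M**2 + M**2) + 16 = 2*M**2 + 16 = 16 + 2*M**2)
y(-793) + C(-807 - 320) = (16 + 2*(-793)**2) + 864 = (16 + 2*628849) + 864 = (16 + 1257698) + 864 = 1257714 + 864 = 1258578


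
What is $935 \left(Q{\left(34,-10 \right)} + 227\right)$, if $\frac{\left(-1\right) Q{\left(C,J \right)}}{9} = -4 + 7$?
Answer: $187000$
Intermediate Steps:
$Q{\left(C,J \right)} = -27$ ($Q{\left(C,J \right)} = - 9 \left(-4 + 7\right) = \left(-9\right) 3 = -27$)
$935 \left(Q{\left(34,-10 \right)} + 227\right) = 935 \left(-27 + 227\right) = 935 \cdot 200 = 187000$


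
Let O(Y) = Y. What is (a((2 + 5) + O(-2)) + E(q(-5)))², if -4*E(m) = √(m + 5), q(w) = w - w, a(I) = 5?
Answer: (20 - √5)²/16 ≈ 19.722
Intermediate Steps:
q(w) = 0
E(m) = -√(5 + m)/4 (E(m) = -√(m + 5)/4 = -√(5 + m)/4)
(a((2 + 5) + O(-2)) + E(q(-5)))² = (5 - √(5 + 0)/4)² = (5 - √5/4)²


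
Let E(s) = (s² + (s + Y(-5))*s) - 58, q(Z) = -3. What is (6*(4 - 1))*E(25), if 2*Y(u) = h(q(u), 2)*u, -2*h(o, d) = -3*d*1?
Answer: 18081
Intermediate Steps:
h(o, d) = 3*d/2 (h(o, d) = -(-3*d)/2 = -(-3)*d/2 = 3*d/2)
Y(u) = 3*u/2 (Y(u) = (((3/2)*2)*u)/2 = (3*u)/2 = 3*u/2)
E(s) = -58 + s² + s*(-15/2 + s) (E(s) = (s² + (s + (3/2)*(-5))*s) - 58 = (s² + (s - 15/2)*s) - 58 = (s² + (-15/2 + s)*s) - 58 = (s² + s*(-15/2 + s)) - 58 = -58 + s² + s*(-15/2 + s))
(6*(4 - 1))*E(25) = (6*(4 - 1))*(-58 + 2*25² - 15/2*25) = (6*3)*(-58 + 2*625 - 375/2) = 18*(-58 + 1250 - 375/2) = 18*(2009/2) = 18081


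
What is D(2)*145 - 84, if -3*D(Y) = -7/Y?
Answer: 511/6 ≈ 85.167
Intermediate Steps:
D(Y) = 7/(3*Y) (D(Y) = -(-7)/(3*Y) = 7/(3*Y))
D(2)*145 - 84 = ((7/3)/2)*145 - 84 = ((7/3)*(½))*145 - 84 = (7/6)*145 - 84 = 1015/6 - 84 = 511/6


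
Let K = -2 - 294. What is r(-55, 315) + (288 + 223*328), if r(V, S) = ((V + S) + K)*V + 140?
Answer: 75552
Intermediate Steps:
K = -296
r(V, S) = 140 + V*(-296 + S + V) (r(V, S) = ((V + S) - 296)*V + 140 = ((S + V) - 296)*V + 140 = (-296 + S + V)*V + 140 = V*(-296 + S + V) + 140 = 140 + V*(-296 + S + V))
r(-55, 315) + (288 + 223*328) = (140 + (-55)² - 296*(-55) + 315*(-55)) + (288 + 223*328) = (140 + 3025 + 16280 - 17325) + (288 + 73144) = 2120 + 73432 = 75552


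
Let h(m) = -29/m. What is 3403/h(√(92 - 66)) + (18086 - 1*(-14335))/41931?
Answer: 10807/13977 - 3403*√26/29 ≈ -597.57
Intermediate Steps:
3403/h(√(92 - 66)) + (18086 - 1*(-14335))/41931 = 3403/((-29/√(92 - 66))) + (18086 - 1*(-14335))/41931 = 3403/((-29*√26/26)) + (18086 + 14335)*(1/41931) = 3403/((-29*√26/26)) + 32421*(1/41931) = 3403/((-29*√26/26)) + 10807/13977 = 3403*(-√26/29) + 10807/13977 = -3403*√26/29 + 10807/13977 = 10807/13977 - 3403*√26/29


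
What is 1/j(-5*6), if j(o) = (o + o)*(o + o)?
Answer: 1/3600 ≈ 0.00027778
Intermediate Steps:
j(o) = 4*o² (j(o) = (2*o)*(2*o) = 4*o²)
1/j(-5*6) = 1/(4*(-5*6)²) = 1/(4*(-30)²) = 1/(4*900) = 1/3600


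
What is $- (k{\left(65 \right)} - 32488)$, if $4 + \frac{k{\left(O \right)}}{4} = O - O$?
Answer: $32504$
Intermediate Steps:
$k{\left(O \right)} = -16$ ($k{\left(O \right)} = -16 + 4 \left(O - O\right) = -16 + 4 \cdot 0 = -16 + 0 = -16$)
$- (k{\left(65 \right)} - 32488) = - (-16 - 32488) = \left(-1\right) \left(-32504\right) = 32504$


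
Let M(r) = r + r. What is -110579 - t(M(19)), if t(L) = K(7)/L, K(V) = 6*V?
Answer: -2101022/19 ≈ -1.1058e+5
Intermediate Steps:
M(r) = 2*r
t(L) = 42/L (t(L) = (6*7)/L = 42/L)
-110579 - t(M(19)) = -110579 - 42/(2*19) = -110579 - 42/38 = -110579 - 1*21/19 = -110579 - 21/19 = -2101022/19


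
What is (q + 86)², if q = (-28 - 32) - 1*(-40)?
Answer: 4356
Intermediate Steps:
q = -20 (q = -60 + 40 = -20)
(q + 86)² = (-20 + 86)² = 66² = 4356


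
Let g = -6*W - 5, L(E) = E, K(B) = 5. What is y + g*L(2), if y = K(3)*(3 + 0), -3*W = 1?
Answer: 9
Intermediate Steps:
W = -1/3 (W = -1/3*1 = -1/3 ≈ -0.33333)
g = -3 (g = -6*(-1/3) - 5 = 2 - 5 = -3)
y = 15 (y = 5*(3 + 0) = 5*3 = 15)
y + g*L(2) = 15 - 3*2 = 15 - 6 = 9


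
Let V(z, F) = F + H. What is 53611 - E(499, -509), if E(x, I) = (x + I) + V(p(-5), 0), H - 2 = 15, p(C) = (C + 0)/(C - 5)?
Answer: 53604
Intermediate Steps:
p(C) = C/(-5 + C)
H = 17 (H = 2 + 15 = 17)
V(z, F) = 17 + F (V(z, F) = F + 17 = 17 + F)
E(x, I) = 17 + I + x (E(x, I) = (x + I) + (17 + 0) = (I + x) + 17 = 17 + I + x)
53611 - E(499, -509) = 53611 - (17 - 509 + 499) = 53611 - 1*7 = 53611 - 7 = 53604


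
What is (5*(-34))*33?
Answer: -5610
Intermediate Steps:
(5*(-34))*33 = -170*33 = -5610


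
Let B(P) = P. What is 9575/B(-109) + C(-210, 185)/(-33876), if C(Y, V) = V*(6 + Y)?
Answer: -26687420/307707 ≈ -86.730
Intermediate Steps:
9575/B(-109) + C(-210, 185)/(-33876) = 9575/(-109) + (185*(6 - 210))/(-33876) = 9575*(-1/109) + (185*(-204))*(-1/33876) = -9575/109 - 37740*(-1/33876) = -9575/109 + 3145/2823 = -26687420/307707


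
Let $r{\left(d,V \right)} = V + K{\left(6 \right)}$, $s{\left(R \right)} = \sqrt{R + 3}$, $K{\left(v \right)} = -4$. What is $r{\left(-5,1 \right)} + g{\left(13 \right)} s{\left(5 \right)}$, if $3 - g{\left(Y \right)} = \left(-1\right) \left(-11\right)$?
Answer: $-3 - 16 \sqrt{2} \approx -25.627$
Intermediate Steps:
$g{\left(Y \right)} = -8$ ($g{\left(Y \right)} = 3 - \left(-1\right) \left(-11\right) = 3 - 11 = -8$)
$s{\left(R \right)} = \sqrt{3 + R}$
$r{\left(d,V \right)} = -4 + V$ ($r{\left(d,V \right)} = V - 4 = -4 + V$)
$r{\left(-5,1 \right)} + g{\left(13 \right)} s{\left(5 \right)} = \left(-4 + 1\right) - 8 \sqrt{3 + 5} = -3 - 8 \sqrt{8} = -3 - 8 \cdot 2 \sqrt{2} = -3 - 16 \sqrt{2}$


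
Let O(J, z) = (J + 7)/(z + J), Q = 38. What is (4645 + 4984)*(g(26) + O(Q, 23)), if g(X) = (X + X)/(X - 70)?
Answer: -2869442/671 ≈ -4276.4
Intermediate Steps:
O(J, z) = (7 + J)/(J + z)
g(X) = 2*X/(-70 + X) (g(X) = (2*X)/(-70 + X) = 2*X/(-70 + X))
(4645 + 4984)*(g(26) + O(Q, 23)) = (4645 + 4984)*(2*26/(-70 + 26) + (7 + 38)/(38 + 23)) = 9629*(2*26/(-44) + 45/61) = 9629*(2*26*(-1/44) + (1/61)*45) = 9629*(-13/11 + 45/61) = 9629*(-298/671) = -2869442/671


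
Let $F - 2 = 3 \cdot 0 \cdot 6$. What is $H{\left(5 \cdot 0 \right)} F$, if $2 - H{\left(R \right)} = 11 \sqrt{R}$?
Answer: $4$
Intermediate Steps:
$H{\left(R \right)} = 2 - 11 \sqrt{R}$
$F = 2$ ($F = 2 + 3 \cdot 0 \cdot 6 = 2 + 0 \cdot 6 = 2 + 0 = 2$)
$H{\left(5 \cdot 0 \right)} F = \left(2 - 11 \sqrt{5 \cdot 0}\right) 2 = \left(2 - 11 \sqrt{0}\right) 2 = \left(2 - 0\right) 2 = \left(2 + 0\right) 2 = 2 \cdot 2 = 4$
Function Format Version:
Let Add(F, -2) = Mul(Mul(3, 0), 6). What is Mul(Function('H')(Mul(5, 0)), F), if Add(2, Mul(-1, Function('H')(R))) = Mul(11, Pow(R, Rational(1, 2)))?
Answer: 4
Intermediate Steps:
Function('H')(R) = Add(2, Mul(-11, Pow(R, Rational(1, 2)))) (Function('H')(R) = Add(2, Mul(-1, Mul(11, Pow(R, Rational(1, 2))))) = Add(2, Mul(-11, Pow(R, Rational(1, 2)))))
F = 2 (F = Add(2, Mul(Mul(3, 0), 6)) = Add(2, Mul(0, 6)) = Add(2, 0) = 2)
Mul(Function('H')(Mul(5, 0)), F) = Mul(Add(2, Mul(-11, Pow(Mul(5, 0), Rational(1, 2)))), 2) = Mul(Add(2, Mul(-11, Pow(0, Rational(1, 2)))), 2) = Mul(Add(2, Mul(-11, 0)), 2) = Mul(Add(2, 0), 2) = Mul(2, 2) = 4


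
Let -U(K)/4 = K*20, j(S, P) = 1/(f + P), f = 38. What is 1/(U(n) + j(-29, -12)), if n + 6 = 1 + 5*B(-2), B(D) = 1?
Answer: 26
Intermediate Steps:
j(S, P) = 1/(38 + P)
n = 0 (n = -6 + (1 + 5*1) = -6 + (1 + 5) = -6 + 6 = 0)
U(K) = -80*K (U(K) = -4*K*20 = -80*K)
1/(U(n) + j(-29, -12)) = 1/(-80*0 + 1/(38 - 12)) = 1/(0 + 1/26) = 1/(1/26) = 26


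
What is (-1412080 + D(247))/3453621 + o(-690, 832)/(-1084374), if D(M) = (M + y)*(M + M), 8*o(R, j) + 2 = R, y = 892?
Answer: -613855812413/2496677878836 ≈ -0.24587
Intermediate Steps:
o(R, j) = -¼ + R/8
D(M) = 2*M*(892 + M) (D(M) = (M + 892)*(M + M) = (892 + M)*(2*M) = 2*M*(892 + M))
(-1412080 + D(247))/3453621 + o(-690, 832)/(-1084374) = (-1412080 + 2*247*(892 + 247))/3453621 + (-¼ + (⅛)*(-690))/(-1084374) = (-1412080 + 2*247*1139)*(1/3453621) + (-¼ - 345/4)*(-1/1084374) = (-1412080 + 562666)*(1/3453621) - 173/2*(-1/1084374) = -849414*1/3453621 + 173/2168748 = -283138/1151207 + 173/2168748 = -613855812413/2496677878836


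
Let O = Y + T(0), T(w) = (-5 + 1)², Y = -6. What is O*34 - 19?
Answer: 321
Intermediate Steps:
T(w) = 16 (T(w) = (-4)² = 16)
O = 10 (O = -6 + 16 = 10)
O*34 - 19 = 10*34 - 19 = 340 - 19 = 321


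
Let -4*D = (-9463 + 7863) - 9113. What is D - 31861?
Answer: -116731/4 ≈ -29183.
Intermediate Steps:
D = 10713/4 (D = -((-9463 + 7863) - 9113)/4 = -(-1600 - 9113)/4 = -1/4*(-10713) = 10713/4 ≈ 2678.3)
D - 31861 = 10713/4 - 31861 = -116731/4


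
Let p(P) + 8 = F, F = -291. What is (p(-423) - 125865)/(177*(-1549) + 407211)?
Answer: -63082/66519 ≈ -0.94833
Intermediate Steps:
p(P) = -299 (p(P) = -8 - 291 = -299)
(p(-423) - 125865)/(177*(-1549) + 407211) = (-299 - 125865)/(177*(-1549) + 407211) = -126164/(-274173 + 407211) = -126164/133038 = -126164*1/133038 = -63082/66519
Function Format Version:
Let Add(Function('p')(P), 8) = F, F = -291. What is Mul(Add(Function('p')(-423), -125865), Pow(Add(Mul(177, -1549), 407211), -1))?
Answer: Rational(-63082, 66519) ≈ -0.94833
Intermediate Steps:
Function('p')(P) = -299 (Function('p')(P) = Add(-8, -291) = -299)
Mul(Add(Function('p')(-423), -125865), Pow(Add(Mul(177, -1549), 407211), -1)) = Mul(Add(-299, -125865), Pow(Add(Mul(177, -1549), 407211), -1)) = Mul(-126164, Pow(Add(-274173, 407211), -1)) = Mul(-126164, Pow(133038, -1)) = Mul(-126164, Rational(1, 133038)) = Rational(-63082, 66519)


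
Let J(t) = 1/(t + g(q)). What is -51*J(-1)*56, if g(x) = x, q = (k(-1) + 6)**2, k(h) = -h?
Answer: -119/2 ≈ -59.500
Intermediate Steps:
q = 49 (q = (-1*(-1) + 6)**2 = (1 + 6)**2 = 7**2 = 49)
J(t) = 1/(49 + t) (J(t) = 1/(t + 49) = 1/(49 + t))
-51*J(-1)*56 = -51/(49 - 1)*56 = -51/48*56 = -51*1/48*56 = -17/16*56 = -119/2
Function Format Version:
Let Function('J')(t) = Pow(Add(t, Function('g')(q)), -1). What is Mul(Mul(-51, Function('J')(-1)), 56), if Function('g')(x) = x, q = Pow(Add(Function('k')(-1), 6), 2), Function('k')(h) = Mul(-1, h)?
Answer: Rational(-119, 2) ≈ -59.500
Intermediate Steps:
q = 49 (q = Pow(Add(Mul(-1, -1), 6), 2) = Pow(Add(1, 6), 2) = Pow(7, 2) = 49)
Function('J')(t) = Pow(Add(49, t), -1) (Function('J')(t) = Pow(Add(t, 49), -1) = Pow(Add(49, t), -1))
Mul(Mul(-51, Function('J')(-1)), 56) = Mul(Mul(-51, Pow(Add(49, -1), -1)), 56) = Mul(Mul(-51, Pow(48, -1)), 56) = Mul(Mul(-51, Rational(1, 48)), 56) = Mul(Rational(-17, 16), 56) = Rational(-119, 2)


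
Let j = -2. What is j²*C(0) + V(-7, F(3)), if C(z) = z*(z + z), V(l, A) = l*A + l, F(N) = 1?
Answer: -14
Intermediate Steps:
V(l, A) = l + A*l (V(l, A) = A*l + l = l + A*l)
C(z) = 2*z² (C(z) = z*(2*z) = 2*z²)
j²*C(0) + V(-7, F(3)) = (-2)²*(2*0²) - 7*(1 + 1) = 4*(2*0) - 7*2 = 4*0 - 14 = 0 - 14 = -14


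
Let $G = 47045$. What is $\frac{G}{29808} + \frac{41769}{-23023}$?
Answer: $- \frac{77369}{327888} \approx -0.23596$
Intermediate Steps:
$\frac{G}{29808} + \frac{41769}{-23023} = \frac{47045}{29808} + \frac{41769}{-23023} = 47045 \cdot \frac{1}{29808} + 41769 \left(- \frac{1}{23023}\right) = \frac{47045}{29808} - \frac{459}{253} = - \frac{77369}{327888}$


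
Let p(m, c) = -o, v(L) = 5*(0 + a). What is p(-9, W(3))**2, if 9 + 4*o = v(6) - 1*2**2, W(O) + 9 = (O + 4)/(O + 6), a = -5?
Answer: 361/4 ≈ 90.250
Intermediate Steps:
W(O) = -9 + (4 + O)/(6 + O) (W(O) = -9 + (O + 4)/(O + 6) = -9 + (4 + O)/(6 + O))
v(L) = -25 (v(L) = 5*(0 - 5) = 5*(-5) = -25)
o = -19/2 (o = -9/4 + (-25 - 1*2**2)/4 = -9/4 + (-25 - 1*4)/4 = -9/4 + (-25 - 4)/4 = -9/4 + (1/4)*(-29) = -9/4 - 29/4 = -19/2 ≈ -9.5000)
p(m, c) = 19/2 (p(m, c) = -1*(-19/2) = 19/2)
p(-9, W(3))**2 = (19/2)**2 = 361/4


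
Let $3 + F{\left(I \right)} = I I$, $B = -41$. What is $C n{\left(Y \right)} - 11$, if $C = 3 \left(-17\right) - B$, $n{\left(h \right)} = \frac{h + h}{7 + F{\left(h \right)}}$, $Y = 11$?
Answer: $- \frac{319}{25} \approx -12.76$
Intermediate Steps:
$F{\left(I \right)} = -3 + I^{2}$ ($F{\left(I \right)} = -3 + I I = -3 + I^{2}$)
$n{\left(h \right)} = \frac{2 h}{4 + h^{2}}$ ($n{\left(h \right)} = \frac{h + h}{7 + \left(-3 + h^{2}\right)} = \frac{2 h}{4 + h^{2}}$)
$C = -10$ ($C = 3 \left(-17\right) - -41 = -51 + 41 = -10$)
$C n{\left(Y \right)} - 11 = - 10 \cdot 2 \cdot 11 \frac{1}{4 + 11^{2}} - 11 = - 10 \cdot 2 \cdot 11 \frac{1}{4 + 121} - 11 = - 10 \cdot 2 \cdot 11 \cdot \frac{1}{125} - 11 = \left(-10\right) \frac{22}{125} - 11 = - \frac{44}{25} - 11 = - \frac{319}{25}$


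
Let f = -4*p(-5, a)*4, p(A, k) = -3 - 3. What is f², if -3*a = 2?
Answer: 9216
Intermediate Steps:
a = -⅔ (a = -⅓*2 = -⅔ ≈ -0.66667)
p(A, k) = -6
f = 96 (f = -4*(-6)*4 = 24*4 = 96)
f² = 96² = 9216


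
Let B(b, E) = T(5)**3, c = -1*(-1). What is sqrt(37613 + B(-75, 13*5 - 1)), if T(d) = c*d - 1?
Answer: sqrt(37677) ≈ 194.11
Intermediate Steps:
c = 1
T(d) = -1 + d (T(d) = 1*d - 1 = d - 1 = -1 + d)
B(b, E) = 64 (B(b, E) = (-1 + 5)**3 = 4**3 = 64)
sqrt(37613 + B(-75, 13*5 - 1)) = sqrt(37613 + 64) = sqrt(37677)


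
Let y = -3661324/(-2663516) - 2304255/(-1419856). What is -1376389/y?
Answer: -56578701595372432/123217096847 ≈ -4.5918e+5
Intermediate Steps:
y = 2833993227481/945452293424 (y = -3661324*(-1/2663516) - 2304255*(-1/1419856) = 915331/665879 + 2304255/1419856 = 2833993227481/945452293424 ≈ 2.9975)
-1376389/y = -1376389/2833993227481/945452293424 = -1376389*945452293424/2833993227481 = -56578701595372432/123217096847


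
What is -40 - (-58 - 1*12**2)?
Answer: 162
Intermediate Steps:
-40 - (-58 - 1*12**2) = -40 - (-58 - 1*144) = -40 - (-58 - 144) = -40 - 1*(-202) = -40 + 202 = 162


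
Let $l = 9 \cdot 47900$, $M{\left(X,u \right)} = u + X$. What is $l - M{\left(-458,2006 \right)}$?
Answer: $429552$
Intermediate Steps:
$M{\left(X,u \right)} = X + u$
$l = 431100$
$l - M{\left(-458,2006 \right)} = 431100 - \left(-458 + 2006\right) = 431100 - 1548 = 429552$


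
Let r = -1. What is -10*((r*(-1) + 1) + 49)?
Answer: -510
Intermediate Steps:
-10*((r*(-1) + 1) + 49) = -10*((-1*(-1) + 1) + 49) = -10*((1 + 1) + 49) = -10*(2 + 49) = -10*51 = -510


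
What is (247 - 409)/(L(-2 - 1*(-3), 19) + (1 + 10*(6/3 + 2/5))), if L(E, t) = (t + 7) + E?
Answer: -81/26 ≈ -3.1154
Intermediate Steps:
L(E, t) = 7 + E + t (L(E, t) = (7 + t) + E = 7 + E + t)
(247 - 409)/(L(-2 - 1*(-3), 19) + (1 + 10*(6/3 + 2/5))) = (247 - 409)/((7 + (-2 - 1*(-3)) + 19) + (1 + 10*(6/3 + 2/5))) = -162/((7 + (-2 + 3) + 19) + (1 + 10*(6*(1/3) + 2*(1/5)))) = -162/((7 + 1 + 19) + (1 + 10*(2 + 2/5))) = -162/(27 + (1 + 10*(12/5))) = -162/(27 + (1 + 24)) = -162/(27 + 25) = -162/52 = -162*1/52 = -81/26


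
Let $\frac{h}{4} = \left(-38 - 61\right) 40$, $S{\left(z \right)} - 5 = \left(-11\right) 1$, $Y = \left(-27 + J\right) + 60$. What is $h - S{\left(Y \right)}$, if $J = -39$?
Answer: $-15834$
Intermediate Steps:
$Y = -6$ ($Y = \left(-27 - 39\right) + 60 = -66 + 60 = -6$)
$S{\left(z \right)} = -6$ ($S{\left(z \right)} = 5 - 11 = -6$)
$h = -15840$ ($h = 4 \left(-38 - 61\right) 40 = 4 \left(\left(-99\right) 40\right) = 4 \left(-3960\right) = -15840$)
$h - S{\left(Y \right)} = -15840 - -6 = -15840 + 6 = -15834$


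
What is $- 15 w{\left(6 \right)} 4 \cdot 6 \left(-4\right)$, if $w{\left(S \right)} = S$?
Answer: $8640$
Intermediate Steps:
$- 15 w{\left(6 \right)} 4 \cdot 6 \left(-4\right) = \left(-15\right) 6 \cdot 4 \cdot 6 \left(-4\right) = - 90 \cdot 24 \left(-4\right) = \left(-90\right) \left(-96\right) = 8640$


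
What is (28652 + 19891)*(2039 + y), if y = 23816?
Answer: 1255079265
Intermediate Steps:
(28652 + 19891)*(2039 + y) = (28652 + 19891)*(2039 + 23816) = 48543*25855 = 1255079265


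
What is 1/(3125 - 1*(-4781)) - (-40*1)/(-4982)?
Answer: -155629/19693846 ≈ -0.0079024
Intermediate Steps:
1/(3125 - 1*(-4781)) - (-40*1)/(-4982) = 1/(3125 + 4781) - (-40)*(-1)/4982 = 1/7906 - 1*20/2491 = 1/7906 - 20/2491 = -155629/19693846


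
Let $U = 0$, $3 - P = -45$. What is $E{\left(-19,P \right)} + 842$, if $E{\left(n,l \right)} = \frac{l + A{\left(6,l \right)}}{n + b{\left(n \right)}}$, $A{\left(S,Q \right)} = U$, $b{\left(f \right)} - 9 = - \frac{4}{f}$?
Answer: $\frac{25950}{31} \approx 837.1$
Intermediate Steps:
$b{\left(f \right)} = 9 - \frac{4}{f}$
$P = 48$ ($P = 3 - -45 = 3 + 45 = 48$)
$A{\left(S,Q \right)} = 0$
$E{\left(n,l \right)} = \frac{l}{9 + n - \frac{4}{n}}$ ($E{\left(n,l \right)} = \frac{l + 0}{n + \left(9 - \frac{4}{n}\right)} = \frac{l}{9 + n - \frac{4}{n}}$)
$E{\left(-19,P \right)} + 842 = 48 \left(-19\right) \frac{1}{-4 + \left(-19\right)^{2} + 9 \left(-19\right)} + 842 = 48 \left(-19\right) \frac{1}{-4 + 361 - 171} + 842 = 48 \left(-19\right) \frac{1}{186} + 842 = - \frac{152}{31} + 842 = \frac{25950}{31}$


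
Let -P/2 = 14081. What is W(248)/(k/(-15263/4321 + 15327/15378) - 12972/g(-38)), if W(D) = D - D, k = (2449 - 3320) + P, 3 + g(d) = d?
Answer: 0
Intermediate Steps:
g(d) = -3 + d
P = -28162 (P = -2*14081 = -28162)
k = -29033 (k = (2449 - 3320) - 28162 = -871 - 28162 = -29033)
W(D) = 0
W(248)/(k/(-15263/4321 + 15327/15378) - 12972/g(-38)) = 0/(-29033/(-15263/4321 + 15327/15378) - 12972/(-3 - 38)) = 0/(-29033/(-15263*1/4321 + 15327*(1/15378)) - 12972/(-41)) = 0/(-29033/(-15263/4321 + 5109/5126) - 12972*(-1/41)) = 0/(-29033/(-56162149/22149446) + 12972/41) = 0/(-29033*(-22149446/56162149) + 12972/41) = 0/(643064865718/56162149 + 12972/41) = 0/(27094194891266/2302648109) = 0*(2302648109/27094194891266) = 0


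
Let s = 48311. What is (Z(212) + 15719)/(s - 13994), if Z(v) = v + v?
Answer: 5381/11439 ≈ 0.47041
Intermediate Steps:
Z(v) = 2*v
(Z(212) + 15719)/(s - 13994) = (2*212 + 15719)/(48311 - 13994) = (424 + 15719)/34317 = 16143*(1/34317) = 5381/11439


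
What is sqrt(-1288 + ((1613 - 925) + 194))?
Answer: I*sqrt(406) ≈ 20.149*I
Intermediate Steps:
sqrt(-1288 + ((1613 - 925) + 194)) = sqrt(-1288 + (688 + 194)) = sqrt(-1288 + 882) = sqrt(-406) = I*sqrt(406)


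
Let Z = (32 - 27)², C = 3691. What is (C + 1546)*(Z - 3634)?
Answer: -18900333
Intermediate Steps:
Z = 25 (Z = 5² = 25)
(C + 1546)*(Z - 3634) = (3691 + 1546)*(25 - 3634) = 5237*(-3609) = -18900333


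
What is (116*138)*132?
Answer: 2113056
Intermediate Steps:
(116*138)*132 = 16008*132 = 2113056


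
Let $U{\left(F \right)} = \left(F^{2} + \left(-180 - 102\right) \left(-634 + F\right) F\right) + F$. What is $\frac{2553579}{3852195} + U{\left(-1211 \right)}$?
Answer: $- \frac{807170808451007}{1284065} \approx -6.2861 \cdot 10^{8}$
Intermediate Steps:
$U{\left(F \right)} = F + F^{2} + F \left(178788 - 282 F\right)$ ($U{\left(F \right)} = \left(F^{2} + - 282 \left(-634 + F\right) F\right) + F = \left(F^{2} + \left(178788 - 282 F\right) F\right) + F = \left(F^{2} + F \left(178788 - 282 F\right)\right) + F = F + F^{2} + F \left(178788 - 282 F\right)$)
$\frac{2553579}{3852195} + U{\left(-1211 \right)} = \frac{2553579}{3852195} - 1211 \left(178789 - -340291\right) = 2553579 \cdot \frac{1}{3852195} - 1211 \left(178789 + 340291\right) = \frac{851193}{1284065} - 628605880 = - \frac{807170808451007}{1284065}$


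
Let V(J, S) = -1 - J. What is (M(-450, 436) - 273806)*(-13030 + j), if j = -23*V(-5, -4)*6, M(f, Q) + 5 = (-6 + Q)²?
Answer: 1207589202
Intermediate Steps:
M(f, Q) = -5 + (-6 + Q)²
j = -552 (j = -23*(-1 - 1*(-5))*6 = -23*(-1 + 5)*6 = -23*4*6 = -92*6 = -552)
(M(-450, 436) - 273806)*(-13030 + j) = ((-5 + (-6 + 436)²) - 273806)*(-13030 - 552) = ((-5 + 430²) - 273806)*(-13582) = ((-5 + 184900) - 273806)*(-13582) = (184895 - 273806)*(-13582) = -88911*(-13582) = 1207589202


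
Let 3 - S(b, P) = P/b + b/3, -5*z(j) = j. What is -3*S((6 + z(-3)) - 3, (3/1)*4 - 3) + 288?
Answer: 2901/10 ≈ 290.10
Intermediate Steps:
z(j) = -j/5
S(b, P) = 3 - b/3 - P/b (S(b, P) = 3 - (P/b + b/3) = 3 - (b/3 + P/b) = 3 + (-b/3 - P/b) = 3 - b/3 - P/b)
-3*S((6 + z(-3)) - 3, (3/1)*4 - 3) + 288 = -3*(3 - ((6 - ⅕*(-3)) - 3)/3 - ((3/1)*4 - 3)/((6 - ⅕*(-3)) - 3)) + 288 = -3*(3 - ((6 + ⅗) - 3)/3 - ((3*1)*4 - 3)/((6 + ⅗) - 3)) + 288 = -3*(3 - (33/5 - 3)/3 - (3*4 - 3)/(33/5 - 3)) + 288 = -3*(3 - ⅓*18/5 - (12 - 3)/18/5) + 288 = -3*(3 - 6/5 - 1*9*5/18) + 288 = -3*(3 - 6/5 - 5/2) + 288 = -3*(-7/10) + 288 = 21/10 + 288 = 2901/10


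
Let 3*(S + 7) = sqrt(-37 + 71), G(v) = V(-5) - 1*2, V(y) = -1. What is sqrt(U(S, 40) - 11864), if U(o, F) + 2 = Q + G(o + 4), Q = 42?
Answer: I*sqrt(11827) ≈ 108.75*I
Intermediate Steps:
G(v) = -3 (G(v) = -1 - 1*2 = -1 - 2 = -3)
S = -7 + sqrt(34)/3 (S = -7 + sqrt(-37 + 71)/3 = -7 + sqrt(34)/3 ≈ -5.0564)
U(o, F) = 37 (U(o, F) = -2 + (42 - 3) = -2 + 39 = 37)
sqrt(U(S, 40) - 11864) = sqrt(37 - 11864) = sqrt(-11827) = I*sqrt(11827)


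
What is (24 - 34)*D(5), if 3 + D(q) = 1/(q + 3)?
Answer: 115/4 ≈ 28.750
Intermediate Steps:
D(q) = -3 + 1/(3 + q) (D(q) = -3 + 1/(q + 3) = -3 + 1/(3 + q))
(24 - 34)*D(5) = (24 - 34)*((-8 - 3*5)/(3 + 5)) = -10*(-8 - 15)/8 = -5*(-23)/4 = -10*(-23/8) = 115/4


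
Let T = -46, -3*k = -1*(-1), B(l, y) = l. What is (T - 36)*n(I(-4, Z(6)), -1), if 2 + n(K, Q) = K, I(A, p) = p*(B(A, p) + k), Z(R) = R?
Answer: 2296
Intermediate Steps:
k = -⅓ (k = -(-1)*(-1)/3 = -⅓*1 = -⅓ ≈ -0.33333)
I(A, p) = p*(-⅓ + A) (I(A, p) = p*(A - ⅓) = p*(-⅓ + A))
n(K, Q) = -2 + K
(T - 36)*n(I(-4, Z(6)), -1) = (-46 - 36)*(-2 + 6*(-⅓ - 4)) = -82*(-2 + 6*(-13/3)) = -82*(-2 - 26) = -82*(-28) = 2296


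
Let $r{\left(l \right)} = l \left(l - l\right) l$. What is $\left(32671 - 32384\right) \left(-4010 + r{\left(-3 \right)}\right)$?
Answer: $-1150870$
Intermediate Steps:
$r{\left(l \right)} = 0$ ($r{\left(l \right)} = l 0 l = 0 l = 0$)
$\left(32671 - 32384\right) \left(-4010 + r{\left(-3 \right)}\right) = \left(32671 - 32384\right) \left(-4010 + 0\right) = 287 \left(-4010\right) = -1150870$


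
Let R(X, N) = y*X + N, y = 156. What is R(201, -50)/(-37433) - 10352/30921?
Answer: -123229022/105224163 ≈ -1.1711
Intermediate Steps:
R(X, N) = N + 156*X (R(X, N) = 156*X + N = N + 156*X)
R(201, -50)/(-37433) - 10352/30921 = (-50 + 156*201)/(-37433) - 10352/30921 = (-50 + 31356)*(-1/37433) - 10352*1/30921 = 31306*(-1/37433) - 10352/30921 = -2846/3403 - 10352/30921 = -123229022/105224163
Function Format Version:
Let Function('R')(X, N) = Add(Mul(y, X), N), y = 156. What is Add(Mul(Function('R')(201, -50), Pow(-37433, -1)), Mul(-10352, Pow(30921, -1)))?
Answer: Rational(-123229022, 105224163) ≈ -1.1711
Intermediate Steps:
Function('R')(X, N) = Add(N, Mul(156, X)) (Function('R')(X, N) = Add(Mul(156, X), N) = Add(N, Mul(156, X)))
Add(Mul(Function('R')(201, -50), Pow(-37433, -1)), Mul(-10352, Pow(30921, -1))) = Add(Mul(Add(-50, Mul(156, 201)), Pow(-37433, -1)), Mul(-10352, Pow(30921, -1))) = Add(Mul(Add(-50, 31356), Rational(-1, 37433)), Mul(-10352, Rational(1, 30921))) = Add(Mul(31306, Rational(-1, 37433)), Rational(-10352, 30921)) = Add(Rational(-2846, 3403), Rational(-10352, 30921)) = Rational(-123229022, 105224163)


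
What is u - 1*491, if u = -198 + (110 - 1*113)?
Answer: -692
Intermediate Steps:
u = -201 (u = -198 + (110 - 113) = -198 - 3 = -201)
u - 1*491 = -201 - 1*491 = -201 - 491 = -692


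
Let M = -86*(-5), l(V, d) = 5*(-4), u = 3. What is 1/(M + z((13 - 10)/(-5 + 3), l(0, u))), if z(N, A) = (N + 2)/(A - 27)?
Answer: 94/40419 ≈ 0.0023256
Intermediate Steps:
l(V, d) = -20
z(N, A) = (2 + N)/(-27 + A)
M = 430
1/(M + z((13 - 10)/(-5 + 3), l(0, u))) = 1/(430 + (2 + (13 - 10)/(-5 + 3))/(-27 - 20)) = 1/(430 + (2 + 3/(-2))/(-47)) = 1/(430 - (2 + 3*(-½))/47) = 1/(430 - (2 - 3/2)/47) = 1/(430 - 1/47*½) = 1/(430 - 1/94) = 1/(40419/94) = 94/40419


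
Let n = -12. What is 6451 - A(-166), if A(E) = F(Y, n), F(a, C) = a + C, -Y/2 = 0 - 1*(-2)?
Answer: 6467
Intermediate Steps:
Y = -4 (Y = -2*(0 - 1*(-2)) = -2*(0 + 2) = -2*2 = -4)
F(a, C) = C + a
A(E) = -16 (A(E) = -12 - 4 = -16)
6451 - A(-166) = 6451 - 1*(-16) = 6451 + 16 = 6467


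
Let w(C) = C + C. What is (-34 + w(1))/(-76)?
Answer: 8/19 ≈ 0.42105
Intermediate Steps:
w(C) = 2*C
(-34 + w(1))/(-76) = (-34 + 2*1)/(-76) = -(-34 + 2)/76 = -1/76*(-32) = 8/19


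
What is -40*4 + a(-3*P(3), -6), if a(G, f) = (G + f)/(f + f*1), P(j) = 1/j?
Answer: -1913/12 ≈ -159.42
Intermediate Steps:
P(j) = 1/j
a(G, f) = (G + f)/(2*f) (a(G, f) = (G + f)/(f + f) = (G + f)/((2*f)) = (G + f)*(1/(2*f)) = (G + f)/(2*f))
-40*4 + a(-3*P(3), -6) = -40*4 + (½)*(-3/3 - 6)/(-6) = -160 + (½)*(-⅙)*(-3*⅓ - 6) = -160 + (½)*(-⅙)*(-1 - 6) = -160 + (½)*(-⅙)*(-7) = -160 + 7/12 = -1913/12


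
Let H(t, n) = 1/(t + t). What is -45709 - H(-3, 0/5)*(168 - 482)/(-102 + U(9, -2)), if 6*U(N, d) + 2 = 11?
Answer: -27562213/603 ≈ -45709.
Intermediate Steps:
U(N, d) = 3/2 (U(N, d) = -⅓ + (⅙)*11 = -⅓ + 11/6 = 3/2)
H(t, n) = 1/(2*t)
-45709 - H(-3, 0/5)*(168 - 482)/(-102 + U(9, -2)) = -45709 - (½)/(-3)*(168 - 482)/(-102 + 3/2) = -45709 - (½)*(-⅓)*(-314/(-201/2)) = -45709 - (-1)*(-314*(-2/201))/6 = -45709 - (-1)*628/(6*201) = -45709 - 1*(-314/603) = -45709 + 314/603 = -27562213/603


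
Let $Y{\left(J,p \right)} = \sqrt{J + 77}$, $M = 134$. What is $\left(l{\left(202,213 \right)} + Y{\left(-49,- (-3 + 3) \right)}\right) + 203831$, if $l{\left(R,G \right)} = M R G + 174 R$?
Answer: $6004463 + 2 \sqrt{7} \approx 6.0045 \cdot 10^{6}$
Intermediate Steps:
$Y{\left(J,p \right)} = \sqrt{77 + J}$
$l{\left(R,G \right)} = 174 R + 134 G R$ ($l{\left(R,G \right)} = 134 R G + 174 R = 134 G R + 174 R = 174 R + 134 G R$)
$\left(l{\left(202,213 \right)} + Y{\left(-49,- (-3 + 3) \right)}\right) + 203831 = \left(2 \cdot 202 \left(87 + 67 \cdot 213\right) + \sqrt{77 - 49}\right) + 203831 = \left(2 \cdot 202 \left(87 + 14271\right) + \sqrt{28}\right) + 203831 = \left(2 \cdot 202 \cdot 14358 + 2 \sqrt{7}\right) + 203831 = \left(5800632 + 2 \sqrt{7}\right) + 203831 = 6004463 + 2 \sqrt{7}$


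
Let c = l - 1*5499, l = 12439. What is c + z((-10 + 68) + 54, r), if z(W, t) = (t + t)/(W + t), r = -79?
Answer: 228862/33 ≈ 6935.2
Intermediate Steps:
z(W, t) = 2*t/(W + t) (z(W, t) = (2*t)/(W + t) = 2*t/(W + t))
c = 6940 (c = 12439 - 1*5499 = 12439 - 5499 = 6940)
c + z((-10 + 68) + 54, r) = 6940 + 2*(-79)/(((-10 + 68) + 54) - 79) = 6940 + 2*(-79)/((58 + 54) - 79) = 6940 + 2*(-79)/(112 - 79) = 6940 + 2*(-79)/33 = 6940 + 2*(-79)*(1/33) = 6940 - 158/33 = 228862/33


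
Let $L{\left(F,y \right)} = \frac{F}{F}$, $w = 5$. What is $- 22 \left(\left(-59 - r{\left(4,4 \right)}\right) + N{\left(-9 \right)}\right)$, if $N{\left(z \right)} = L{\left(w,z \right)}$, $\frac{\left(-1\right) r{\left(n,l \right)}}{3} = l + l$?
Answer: $748$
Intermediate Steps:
$L{\left(F,y \right)} = 1$
$r{\left(n,l \right)} = - 6 l$ ($r{\left(n,l \right)} = - 3 \left(l + l\right) = - 3 \cdot 2 l = - 6 l$)
$N{\left(z \right)} = 1$
$- 22 \left(\left(-59 - r{\left(4,4 \right)}\right) + N{\left(-9 \right)}\right) = - 22 \left(\left(-59 - \left(-6\right) 4\right) + 1\right) = - 22 \left(\left(-59 - -24\right) + 1\right) = - 22 \left(\left(-59 + 24\right) + 1\right) = - 22 \left(-35 + 1\right) = \left(-22\right) \left(-34\right) = 748$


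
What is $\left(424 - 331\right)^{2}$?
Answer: $8649$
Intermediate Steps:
$\left(424 - 331\right)^{2} = 93^{2} = 8649$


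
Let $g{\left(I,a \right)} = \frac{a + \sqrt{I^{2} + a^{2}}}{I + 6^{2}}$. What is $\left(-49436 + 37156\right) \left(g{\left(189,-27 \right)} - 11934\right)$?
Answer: $\frac{732754968}{5} - 7368 \sqrt{2} \approx 1.4654 \cdot 10^{8}$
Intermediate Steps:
$g{\left(I,a \right)} = \frac{a + \sqrt{I^{2} + a^{2}}}{36 + I}$ ($g{\left(I,a \right)} = \frac{a + \sqrt{I^{2} + a^{2}}}{I + 36} = \frac{a + \sqrt{I^{2} + a^{2}}}{36 + I}$)
$\left(-49436 + 37156\right) \left(g{\left(189,-27 \right)} - 11934\right) = \left(-49436 + 37156\right) \left(\frac{-27 + \sqrt{189^{2} + \left(-27\right)^{2}}}{36 + 189} - 11934\right) = - 12280 \left(\frac{-27 + \sqrt{35721 + 729}}{225} - 11934\right) = - 12280 \left(\frac{-27 + \sqrt{36450}}{225} - 11934\right) = - 12280 \left(\frac{-27 + 135 \sqrt{2}}{225} - 11934\right) = - 12280 \left(\left(- \frac{3}{25} + \frac{3 \sqrt{2}}{5}\right) - 11934\right) = - 12280 \left(- \frac{298353}{25} + \frac{3 \sqrt{2}}{5}\right) = \frac{732754968}{5} - 7368 \sqrt{2}$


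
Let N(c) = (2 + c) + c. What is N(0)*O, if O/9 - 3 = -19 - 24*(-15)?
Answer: 6192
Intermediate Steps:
N(c) = 2 + 2*c
O = 3096 (O = 27 + 9*(-19 - 24*(-15)) = 27 + 9*(-19 + 360) = 27 + 9*341 = 27 + 3069 = 3096)
N(0)*O = (2 + 2*0)*3096 = (2 + 0)*3096 = 2*3096 = 6192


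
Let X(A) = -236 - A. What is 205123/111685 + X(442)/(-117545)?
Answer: 4837381093/2625602665 ≈ 1.8424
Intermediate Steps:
205123/111685 + X(442)/(-117545) = 205123/111685 + (-236 - 1*442)/(-117545) = 205123*(1/111685) + (-236 - 442)*(-1/117545) = 205123/111685 - 678*(-1/117545) = 205123/111685 + 678/117545 = 4837381093/2625602665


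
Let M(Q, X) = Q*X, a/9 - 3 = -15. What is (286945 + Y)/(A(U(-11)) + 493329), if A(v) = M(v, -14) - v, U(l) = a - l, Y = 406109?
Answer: 38503/27488 ≈ 1.4007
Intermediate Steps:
a = -108 (a = 27 + 9*(-15) = 27 - 135 = -108)
U(l) = -108 - l
A(v) = -15*v (A(v) = v*(-14) - v = -14*v - v = -15*v)
(286945 + Y)/(A(U(-11)) + 493329) = (286945 + 406109)/(-15*(-108 - 1*(-11)) + 493329) = 693054/(-15*(-108 + 11) + 493329) = 693054/(-15*(-97) + 493329) = 693054/(1455 + 493329) = 693054/494784 = 693054*(1/494784) = 38503/27488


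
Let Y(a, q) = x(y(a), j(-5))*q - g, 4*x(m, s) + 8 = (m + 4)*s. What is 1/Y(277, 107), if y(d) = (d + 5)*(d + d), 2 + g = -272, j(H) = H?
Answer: -1/20895970 ≈ -4.7856e-8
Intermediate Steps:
g = -274 (g = -2 - 272 = -274)
y(d) = 2*d*(5 + d) (y(d) = (5 + d)*(2*d) = 2*d*(5 + d))
x(m, s) = -2 + s*(4 + m)/4 (x(m, s) = -2 + ((m + 4)*s)/4 = -2 + ((4 + m)*s)/4 = -2 + (s*(4 + m))/4 = -2 + s*(4 + m)/4)
Y(a, q) = 274 + q*(-7 - 5*a*(5 + a)/2) (Y(a, q) = (-2 - 5 + (¼)*(2*a*(5 + a))*(-5))*q - 1*(-274) = (-2 - 5 - 5*a*(5 + a)/2)*q + 274 = (-7 - 5*a*(5 + a)/2)*q + 274 = q*(-7 - 5*a*(5 + a)/2) + 274 = 274 + q*(-7 - 5*a*(5 + a)/2))
1/Y(277, 107) = 1/(274 - ½*107*(14 + 5*277*(5 + 277))) = 1/(274 - ½*107*(14 + 5*277*282)) = 1/(274 - ½*107*(14 + 390570)) = 1/(274 - ½*107*390584) = 1/(274 - 20896244) = 1/(-20895970) = -1/20895970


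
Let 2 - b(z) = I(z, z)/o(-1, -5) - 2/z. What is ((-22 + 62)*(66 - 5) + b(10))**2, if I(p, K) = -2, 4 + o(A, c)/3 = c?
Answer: 108693517969/18225 ≈ 5.9640e+6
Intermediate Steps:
o(A, c) = -12 + 3*c
b(z) = 52/27 + 2/z (b(z) = 2 - (-2/(-12 + 3*(-5)) - 2/z) = 2 - (-2/(-12 - 15) - 2/z) = 2 - (-2/(-27) - 2/z) = 2 - (-2*(-1/27) - 2/z) = 2 - (2/27 - 2/z) = 2 + (-2/27 + 2/z) = 52/27 + 2/z)
((-22 + 62)*(66 - 5) + b(10))**2 = ((-22 + 62)*(66 - 5) + (52/27 + 2/10))**2 = (40*61 + (52/27 + 2*(1/10)))**2 = (2440 + (52/27 + 1/5))**2 = (2440 + 287/135)**2 = (329687/135)**2 = 108693517969/18225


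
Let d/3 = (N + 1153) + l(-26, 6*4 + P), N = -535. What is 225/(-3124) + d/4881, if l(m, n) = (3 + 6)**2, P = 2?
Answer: 1817601/5082748 ≈ 0.35760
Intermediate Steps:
l(m, n) = 81 (l(m, n) = 9**2 = 81)
d = 2097 (d = 3*((-535 + 1153) + 81) = 3*(618 + 81) = 3*699 = 2097)
225/(-3124) + d/4881 = 225/(-3124) + 2097/4881 = 225*(-1/3124) + 2097*(1/4881) = -225/3124 + 699/1627 = 1817601/5082748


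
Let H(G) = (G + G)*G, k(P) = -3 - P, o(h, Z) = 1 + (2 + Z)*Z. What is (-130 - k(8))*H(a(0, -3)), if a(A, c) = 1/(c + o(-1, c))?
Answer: -238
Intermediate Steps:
o(h, Z) = 1 + Z*(2 + Z)
a(A, c) = 1/(1 + c² + 3*c) (a(A, c) = 1/(c + (1 + c² + 2*c)) = 1/(1 + c² + 3*c))
H(G) = 2*G² (H(G) = (2*G)*G = 2*G²)
(-130 - k(8))*H(a(0, -3)) = (-130 - (-3 - 1*8))*(2*(1/(1 + (-3)² + 3*(-3)))²) = (-130 - (-3 - 8))*(2*(1/(1 + 9 - 9))²) = (-130 - 1*(-11))*(2*(1/1)²) = (-130 + 11)*(2*1²) = -238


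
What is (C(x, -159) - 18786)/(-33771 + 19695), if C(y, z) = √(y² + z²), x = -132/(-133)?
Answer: 3131/2346 - √49690337/624036 ≈ 1.3233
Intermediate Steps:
x = 132/133 (x = -132*(-1/133) = 132/133 ≈ 0.99248)
(C(x, -159) - 18786)/(-33771 + 19695) = (√((132/133)² + (-159)²) - 18786)/(-33771 + 19695) = (√(17424/17689 + 25281) - 18786)/(-14076) = (√(447213033/17689) - 18786)*(-1/14076) = (3*√49690337/133 - 18786)*(-1/14076) = (-18786 + 3*√49690337/133)*(-1/14076) = 3131/2346 - √49690337/624036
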